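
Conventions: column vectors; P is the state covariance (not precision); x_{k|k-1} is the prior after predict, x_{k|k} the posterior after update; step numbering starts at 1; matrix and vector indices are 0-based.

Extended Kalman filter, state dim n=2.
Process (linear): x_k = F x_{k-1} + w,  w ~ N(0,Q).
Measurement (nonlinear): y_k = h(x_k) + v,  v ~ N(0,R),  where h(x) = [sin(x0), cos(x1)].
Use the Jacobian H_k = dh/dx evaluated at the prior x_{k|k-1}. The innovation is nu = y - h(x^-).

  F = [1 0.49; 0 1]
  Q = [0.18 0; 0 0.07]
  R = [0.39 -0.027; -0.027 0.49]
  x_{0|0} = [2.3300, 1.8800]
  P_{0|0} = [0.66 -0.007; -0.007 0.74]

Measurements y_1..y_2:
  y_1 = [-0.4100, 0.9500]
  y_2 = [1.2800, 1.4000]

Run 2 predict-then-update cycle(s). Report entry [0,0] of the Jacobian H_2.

H_jac[0,0] = -0.7202

step 1: x^-=[3.2512, 1.8800]  P^-=[1.0108 0.3556; 0.3556 0.8100]  H_jac=[-0.9940 0.0000; 0.0000 -0.9526]  S=[1.3887 0.3097; 0.3097 1.2250]  K=[-0.7014 -0.0992; -0.1209 -0.5993]  nu=[-0.3006, 1.2543]  x^+=[3.3376, 1.1646]  P^+=[0.2725 0.0311; 0.0311 0.3049]
step 2: x^-=[3.9083, 1.1646]  P^-=[0.5562 0.1805; 0.1805 0.3749]  H_jac=[-0.7202 0.0000; 0.0000 -0.9186]  S=[0.6785 0.0924; 0.0924 0.8063]  K=[-0.5713 -0.1402; -0.1356 -0.4115]  nu=[1.9738, 1.0049]  x^+=[2.6398, 0.4835]  P^+=[0.3041 0.0580; 0.0580 0.2155]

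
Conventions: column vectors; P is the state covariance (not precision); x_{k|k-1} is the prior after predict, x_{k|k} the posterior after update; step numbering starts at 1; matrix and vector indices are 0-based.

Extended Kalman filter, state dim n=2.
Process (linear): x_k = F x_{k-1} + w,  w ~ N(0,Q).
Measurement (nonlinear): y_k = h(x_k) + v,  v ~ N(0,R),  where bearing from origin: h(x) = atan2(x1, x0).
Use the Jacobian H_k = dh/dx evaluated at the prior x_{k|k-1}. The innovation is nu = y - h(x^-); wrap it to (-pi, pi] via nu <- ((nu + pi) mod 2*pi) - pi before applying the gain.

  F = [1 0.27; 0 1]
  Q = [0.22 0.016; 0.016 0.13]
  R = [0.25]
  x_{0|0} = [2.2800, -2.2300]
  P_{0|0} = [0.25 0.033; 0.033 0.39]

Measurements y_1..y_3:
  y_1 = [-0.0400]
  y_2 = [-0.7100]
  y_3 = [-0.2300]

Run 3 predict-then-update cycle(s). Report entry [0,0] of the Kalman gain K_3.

K[0,0] = 0.7956

step 1: x^-=[1.6779, -2.2300]  P^-=[0.5163 0.1543; 0.1543 0.5200]  H_jac=[0.2863 0.2154]  S=[0.3355]  K=[0.5397; 0.4656]  nu=[0.8857]  x^+=[2.1559, -1.8176]  P^+=[0.4185 0.0700; 0.0700 0.4473]
step 2: x^-=[1.6652, -1.8176]  P^-=[0.7089 0.2068; 0.2068 0.5773]  H_jac=[0.2991 0.2740]  S=[0.3907]  K=[0.6878; 0.5632]  nu=[0.1191]  x^+=[1.7471, -1.7505]  P^+=[0.5241 0.0554; 0.0554 0.4533]
step 3: x^-=[1.2745, -1.7505]  P^-=[0.8071 0.1938; 0.1938 0.5833]  H_jac=[0.3734 0.2718]  S=[0.4449]  K=[0.7956; 0.5190]  nu=[0.7115]  x^+=[1.8406, -1.3812]  P^+=[0.5254 0.0101; 0.0101 0.4635]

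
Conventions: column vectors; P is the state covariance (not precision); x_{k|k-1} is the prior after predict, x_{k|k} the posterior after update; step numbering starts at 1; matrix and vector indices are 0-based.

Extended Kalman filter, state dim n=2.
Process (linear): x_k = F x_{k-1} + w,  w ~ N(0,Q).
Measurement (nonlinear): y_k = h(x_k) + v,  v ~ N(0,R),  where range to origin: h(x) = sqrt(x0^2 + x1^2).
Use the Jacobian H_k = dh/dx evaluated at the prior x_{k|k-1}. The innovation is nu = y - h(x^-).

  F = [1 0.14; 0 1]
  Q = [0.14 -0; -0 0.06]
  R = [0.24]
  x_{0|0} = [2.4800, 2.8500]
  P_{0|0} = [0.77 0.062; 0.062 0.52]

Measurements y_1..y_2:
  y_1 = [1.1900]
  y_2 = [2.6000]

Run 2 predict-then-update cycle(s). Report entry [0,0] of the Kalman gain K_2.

K[0,0] = 0.3433

step 1: x^-=[2.8790, 2.8500]  P^-=[0.9376 0.1348; 0.1348 0.5800]  H_jac=[0.7107 0.7035]  S=[1.1354]  K=[0.6704; 0.4438]  nu=[-2.8611]  x^+=[0.9610, 1.5804]  P^+=[0.4273 -0.2030; -0.2030 0.3564]
step 2: x^-=[1.1823, 1.5804]  P^-=[0.5175 -0.1531; -0.1531 0.4164]  H_jac=[0.5990 0.8007]  S=[0.5458]  K=[0.3433; 0.4429]  nu=[0.6264]  x^+=[1.3973, 1.8578]  P^+=[0.4531 -0.2361; -0.2361 0.3093]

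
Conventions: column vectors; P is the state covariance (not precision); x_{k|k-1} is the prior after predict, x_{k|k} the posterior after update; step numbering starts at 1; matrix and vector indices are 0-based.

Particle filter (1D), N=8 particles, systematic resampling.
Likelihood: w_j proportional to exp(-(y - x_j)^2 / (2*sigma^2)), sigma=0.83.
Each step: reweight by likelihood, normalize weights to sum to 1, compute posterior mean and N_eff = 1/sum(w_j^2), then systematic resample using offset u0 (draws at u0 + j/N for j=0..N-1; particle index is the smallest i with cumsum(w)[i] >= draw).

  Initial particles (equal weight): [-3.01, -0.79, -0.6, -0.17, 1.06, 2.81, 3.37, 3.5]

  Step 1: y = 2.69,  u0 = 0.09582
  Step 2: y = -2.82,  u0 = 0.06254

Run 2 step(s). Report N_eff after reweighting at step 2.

N_eff = 3.0593

step 1: w=[0.0000, 0.0001, 0.0002, 0.0011, 0.0588, 0.4000, 0.2889, 0.2510]  mean=3.0383  Neff=3.2264  idx=[5, 5, 5, 6, 6, 6, 7, 7]
step 2: w=[0.3301, 0.3301, 0.3301, 0.0027, 0.0027, 0.0027, 0.0008, 0.0008]  mean=2.8157  Neff=3.0593  idx=[0, 0, 0, 1, 1, 2, 2, 2]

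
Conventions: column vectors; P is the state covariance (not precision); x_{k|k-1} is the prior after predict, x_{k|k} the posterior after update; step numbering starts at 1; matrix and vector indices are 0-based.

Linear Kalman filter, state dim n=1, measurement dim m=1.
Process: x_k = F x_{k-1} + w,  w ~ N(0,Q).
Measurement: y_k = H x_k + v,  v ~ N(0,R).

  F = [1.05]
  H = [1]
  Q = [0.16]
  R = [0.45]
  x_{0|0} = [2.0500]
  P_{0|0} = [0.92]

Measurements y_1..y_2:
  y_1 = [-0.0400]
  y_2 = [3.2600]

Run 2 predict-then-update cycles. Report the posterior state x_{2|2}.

step 1: x^-=[2.1525]  P^-=[1.1743]  S=[1.6243]  K=[0.7230]  nu=[-2.1925]  x^+=[0.5674]  P^+=[0.3253]
step 2: x^-=[0.5958]  P^-=[0.5187]  S=[0.9687]  K=[0.5354]  nu=[2.6642]  x^+=[2.0223]  P^+=[0.2410]

x_post = [2.0223]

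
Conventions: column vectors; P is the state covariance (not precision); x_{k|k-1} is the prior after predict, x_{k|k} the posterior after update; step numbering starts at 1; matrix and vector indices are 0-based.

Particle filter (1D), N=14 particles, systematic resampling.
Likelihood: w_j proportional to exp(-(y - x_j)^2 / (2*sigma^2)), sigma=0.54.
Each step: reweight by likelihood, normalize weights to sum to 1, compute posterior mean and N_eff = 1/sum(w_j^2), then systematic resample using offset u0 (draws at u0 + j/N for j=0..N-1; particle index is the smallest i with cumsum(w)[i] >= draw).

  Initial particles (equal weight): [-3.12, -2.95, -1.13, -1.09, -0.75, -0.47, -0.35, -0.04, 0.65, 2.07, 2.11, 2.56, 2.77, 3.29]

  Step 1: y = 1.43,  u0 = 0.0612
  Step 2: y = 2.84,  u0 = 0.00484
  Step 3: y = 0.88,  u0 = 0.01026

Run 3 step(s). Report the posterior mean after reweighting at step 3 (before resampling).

post_mean = 2.1047

step 1: w=[0.0000, 0.0000, 0.0000, 0.0000, 0.0002, 0.0014, 0.0029, 0.0165, 0.2361, 0.3320, 0.3033, 0.0750, 0.0308, 0.0018]  mean=1.7614  Neff=3.7765  idx=[8, 8, 8, 9, 9, 9, 9, 9, 10, 10, 10, 10, 11, 12]
step 2: w=[0.0001, 0.0001, 0.0001, 0.0685, 0.0685, 0.0685, 0.0685, 0.0685, 0.0760, 0.0760, 0.0760, 0.0760, 0.1656, 0.1878]  mean=2.2945  Neff=9.1535  idx=[3, 4, 5, 6, 7, 8, 9, 10, 11, 12, 12, 12, 13, 13]
step 3: w=[0.1149, 0.1149, 0.1149, 0.1149, 0.1149, 0.0973, 0.0973, 0.0973, 0.0973, 0.0103, 0.0103, 0.0103, 0.0028, 0.0028]  mean=2.1047  Neff=9.6019  idx=[0, 0, 1, 1, 2, 3, 3, 4, 5, 5, 6, 7, 8, 8]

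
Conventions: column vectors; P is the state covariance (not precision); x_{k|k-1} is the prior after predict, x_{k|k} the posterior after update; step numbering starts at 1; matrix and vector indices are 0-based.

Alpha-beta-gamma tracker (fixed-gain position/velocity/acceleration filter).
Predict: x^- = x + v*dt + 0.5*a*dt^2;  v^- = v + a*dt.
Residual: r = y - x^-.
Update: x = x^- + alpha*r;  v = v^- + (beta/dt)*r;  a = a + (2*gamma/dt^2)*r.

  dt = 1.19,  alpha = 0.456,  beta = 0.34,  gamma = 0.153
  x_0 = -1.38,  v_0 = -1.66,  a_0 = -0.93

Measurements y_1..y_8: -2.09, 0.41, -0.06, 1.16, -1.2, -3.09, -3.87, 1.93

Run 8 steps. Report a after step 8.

step 1: x_pred=-4.0139  r=1.9239  x^+=-3.1366  v^+=-2.2170  a^+=-0.5143
step 2: x_pred=-6.1390  r=6.5490  x^+=-3.1526  v^+=-0.9579  a^+=0.9009
step 3: x_pred=-3.6546  r=3.5946  x^+=-2.0155  v^+=1.1412  a^+=1.6776
step 4: x_pred=0.5304  r=0.6296  x^+=0.8175  v^+=3.3175  a^+=1.8137
step 5: x_pred=6.0495  r=-7.2495  x^+=2.7437  v^+=3.4045  a^+=0.2472
step 6: x_pred=6.9700  r=-10.0600  x^+=2.3827  v^+=0.8243  a^+=-1.9267
step 7: x_pred=1.9994  r=-5.8694  x^+=-0.6770  v^+=-3.1454  a^+=-3.1950
step 8: x_pred=-6.6823  r=8.6123  x^+=-2.7551  v^+=-4.4868  a^+=-1.3340

a_post = -1.3340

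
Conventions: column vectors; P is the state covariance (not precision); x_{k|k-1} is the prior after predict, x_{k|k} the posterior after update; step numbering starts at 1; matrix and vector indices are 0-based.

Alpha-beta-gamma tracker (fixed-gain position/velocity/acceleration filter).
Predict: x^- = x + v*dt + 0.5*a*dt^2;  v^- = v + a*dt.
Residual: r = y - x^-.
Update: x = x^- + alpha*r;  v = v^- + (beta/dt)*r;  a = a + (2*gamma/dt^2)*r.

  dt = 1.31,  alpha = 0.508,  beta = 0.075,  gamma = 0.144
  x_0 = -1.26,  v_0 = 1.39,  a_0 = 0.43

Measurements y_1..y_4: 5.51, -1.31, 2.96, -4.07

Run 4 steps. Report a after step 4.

step 1: x_pred=0.9299  r=4.5801  x^+=3.2566  v^+=2.2155  a^+=1.1986
step 2: x_pred=7.1874  r=-8.4974  x^+=2.8707  v^+=3.2993  a^+=-0.2274
step 3: x_pred=6.9976  r=-4.0376  x^+=4.9465  v^+=2.7702  a^+=-0.9050
step 4: x_pred=7.7989  r=-11.8689  x^+=1.7695  v^+=0.9051  a^+=-2.8969

a_post = -2.8969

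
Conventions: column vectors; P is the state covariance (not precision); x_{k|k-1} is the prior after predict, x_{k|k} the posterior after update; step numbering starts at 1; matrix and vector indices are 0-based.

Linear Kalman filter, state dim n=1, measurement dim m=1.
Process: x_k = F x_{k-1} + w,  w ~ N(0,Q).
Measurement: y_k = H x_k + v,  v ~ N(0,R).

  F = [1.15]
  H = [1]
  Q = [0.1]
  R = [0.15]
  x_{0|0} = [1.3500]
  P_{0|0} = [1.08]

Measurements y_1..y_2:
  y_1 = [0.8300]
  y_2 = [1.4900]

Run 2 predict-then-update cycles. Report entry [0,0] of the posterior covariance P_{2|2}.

P_post[0,0] = 0.0978

step 1: x^-=[1.5525]  P^-=[1.5283]  S=[1.6783]  K=[0.9106]  nu=[-0.7225]  x^+=[0.8946]  P^+=[0.1366]
step 2: x^-=[1.0288]  P^-=[0.2806]  S=[0.4306]  K=[0.6517]  nu=[0.4612]  x^+=[1.3293]  P^+=[0.0978]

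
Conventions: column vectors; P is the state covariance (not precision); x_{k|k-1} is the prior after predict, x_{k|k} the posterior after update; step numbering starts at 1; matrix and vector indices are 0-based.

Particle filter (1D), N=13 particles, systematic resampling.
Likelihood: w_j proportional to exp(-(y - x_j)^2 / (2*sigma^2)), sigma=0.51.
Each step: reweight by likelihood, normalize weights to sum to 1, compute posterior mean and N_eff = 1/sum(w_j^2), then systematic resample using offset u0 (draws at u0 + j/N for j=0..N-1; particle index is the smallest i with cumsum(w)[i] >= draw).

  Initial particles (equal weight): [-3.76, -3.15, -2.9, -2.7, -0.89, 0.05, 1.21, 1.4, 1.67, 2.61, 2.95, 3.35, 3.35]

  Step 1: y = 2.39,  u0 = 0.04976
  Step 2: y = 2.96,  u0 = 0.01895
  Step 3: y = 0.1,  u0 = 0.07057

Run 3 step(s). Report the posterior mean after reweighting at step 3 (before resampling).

post_mean = 2.6184

step 1: w=[0.0000, 0.0000, 0.0000, 0.0000, 0.0000, 0.0000, 0.0288, 0.0636, 0.1546, 0.3815, 0.2291, 0.0712, 0.0712]  mean=2.5307  Neff=4.2206  idx=[7, 8, 8, 9, 9, 9, 9, 9, 10, 10, 10, 11, 12]
step 2: w=[0.0011, 0.0048, 0.0048, 0.0926, 0.0926, 0.0926, 0.0926, 0.0926, 0.1172, 0.1172, 0.1172, 0.0875, 0.0875]  mean=2.8486  Neff=10.0616  idx=[3, 3, 4, 5, 6, 7, 8, 8, 9, 10, 10, 11, 12]
step 3: w=[0.1626, 0.1626, 0.1626, 0.1626, 0.1626, 0.1626, 0.0049, 0.0049, 0.0049, 0.0049, 0.0049, 0.0000, 0.0000]  mean=2.6184  Neff=6.3011  idx=[0, 0, 1, 1, 2, 2, 3, 3, 4, 4, 5, 5, 9]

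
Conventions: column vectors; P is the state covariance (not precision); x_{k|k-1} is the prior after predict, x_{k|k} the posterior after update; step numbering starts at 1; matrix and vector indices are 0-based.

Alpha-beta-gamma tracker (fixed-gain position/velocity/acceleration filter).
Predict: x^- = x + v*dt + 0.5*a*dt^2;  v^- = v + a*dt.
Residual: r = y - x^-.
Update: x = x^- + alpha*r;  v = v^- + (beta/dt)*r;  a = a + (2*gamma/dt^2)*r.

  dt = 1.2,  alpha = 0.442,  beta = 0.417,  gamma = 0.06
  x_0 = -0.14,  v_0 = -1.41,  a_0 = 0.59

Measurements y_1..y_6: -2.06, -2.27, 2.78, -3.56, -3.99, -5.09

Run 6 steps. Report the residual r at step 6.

resid = -3.5619

step 1: x_pred=-1.4072  r=-0.6528  x^+=-1.6957  v^+=-0.9288  a^+=0.5356
step 2: x_pred=-2.4247  r=0.1547  x^+=-2.3563  v^+=-0.2324  a^+=0.5485
step 3: x_pred=-2.2403  r=5.0203  x^+=-0.0213  v^+=2.1704  a^+=0.9668
step 4: x_pred=3.2793  r=-6.8393  x^+=0.2563  v^+=0.9539  a^+=0.3969
step 5: x_pred=1.6868  r=-5.6768  x^+=-0.8223  v^+=-0.5425  a^+=-0.0762
step 6: x_pred=-1.5281  r=-3.5619  x^+=-3.1025  v^+=-1.8716  a^+=-0.3730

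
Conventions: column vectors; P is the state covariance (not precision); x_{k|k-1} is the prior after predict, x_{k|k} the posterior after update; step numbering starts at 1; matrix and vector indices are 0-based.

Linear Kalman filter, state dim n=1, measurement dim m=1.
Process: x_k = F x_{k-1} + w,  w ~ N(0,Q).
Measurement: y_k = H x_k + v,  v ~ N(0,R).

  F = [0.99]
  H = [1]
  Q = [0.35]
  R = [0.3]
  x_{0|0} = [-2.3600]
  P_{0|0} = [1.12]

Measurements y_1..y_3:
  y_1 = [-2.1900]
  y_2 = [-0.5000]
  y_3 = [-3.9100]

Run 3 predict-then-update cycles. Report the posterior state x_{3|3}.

x_post = [-2.8977]

step 1: x^-=[-2.3364]  P^-=[1.4477]  S=[1.7477]  K=[0.8283]  nu=[0.1464]  x^+=[-2.2151]  P^+=[0.2485]
step 2: x^-=[-2.1930]  P^-=[0.5936]  S=[0.8936]  K=[0.6643]  nu=[1.6930]  x^+=[-1.0684]  P^+=[0.1993]
step 3: x^-=[-1.0577]  P^-=[0.5453]  S=[0.8453]  K=[0.6451]  nu=[-2.8523]  x^+=[-2.8977]  P^+=[0.1935]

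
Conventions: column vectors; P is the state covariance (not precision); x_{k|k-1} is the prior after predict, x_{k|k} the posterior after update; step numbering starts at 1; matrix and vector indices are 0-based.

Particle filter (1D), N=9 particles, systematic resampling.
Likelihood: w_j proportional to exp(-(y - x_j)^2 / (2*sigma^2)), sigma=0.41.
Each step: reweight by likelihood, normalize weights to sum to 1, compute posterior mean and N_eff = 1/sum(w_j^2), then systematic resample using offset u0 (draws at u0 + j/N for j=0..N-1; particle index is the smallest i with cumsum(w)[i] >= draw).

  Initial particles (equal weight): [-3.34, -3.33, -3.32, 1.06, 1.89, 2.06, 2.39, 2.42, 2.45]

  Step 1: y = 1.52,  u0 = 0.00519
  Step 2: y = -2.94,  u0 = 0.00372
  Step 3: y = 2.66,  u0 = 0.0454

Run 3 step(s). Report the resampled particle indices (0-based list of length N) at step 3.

step 1: w=[0.0000, 0.0000, 0.0000, 0.2820, 0.3521, 0.2223, 0.0557, 0.0476, 0.0404]  mean=1.7694  Neff=3.8477  idx=[3, 3, 3, 4, 4, 4, 5, 5, 6]
step 2: w=[0.3333, 0.3333, 0.3333, 0.0000, 0.0000, 0.0000, 0.0000, 0.0000, 0.0000]  mean=1.0600  Neff=3.0000  idx=[0, 0, 0, 1, 1, 1, 2, 2, 2]
step 3: w=[0.1111, 0.1111, 0.1111, 0.1111, 0.1111, 0.1111, 0.1111, 0.1111, 0.1111]  mean=1.0600  Neff=9.0000  idx=[0, 1, 2, 3, 4, 5, 6, 7, 8]

resampled_idx = [0, 1, 2, 3, 4, 5, 6, 7, 8]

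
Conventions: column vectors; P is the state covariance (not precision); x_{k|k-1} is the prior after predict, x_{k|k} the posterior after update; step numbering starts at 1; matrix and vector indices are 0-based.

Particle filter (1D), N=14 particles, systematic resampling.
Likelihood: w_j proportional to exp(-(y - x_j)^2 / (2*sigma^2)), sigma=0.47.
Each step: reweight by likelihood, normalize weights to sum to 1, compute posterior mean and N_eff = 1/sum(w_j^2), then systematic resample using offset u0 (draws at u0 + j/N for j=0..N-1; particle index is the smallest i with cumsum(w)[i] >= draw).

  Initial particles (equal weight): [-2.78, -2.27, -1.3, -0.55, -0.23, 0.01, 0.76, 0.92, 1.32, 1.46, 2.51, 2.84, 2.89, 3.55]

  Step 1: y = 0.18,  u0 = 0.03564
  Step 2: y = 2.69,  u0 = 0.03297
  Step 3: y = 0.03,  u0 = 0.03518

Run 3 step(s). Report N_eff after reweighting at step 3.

step 1: w=[0.0000, 0.0000, 0.0025, 0.1084, 0.2476, 0.3393, 0.1692, 0.1049, 0.0191, 0.0089, 0.0000, 0.0000, 0.0000, 0.0000]  mean=0.1468  Neff=4.3804  idx=[3, 3, 4, 4, 4, 5, 5, 5, 5, 5, 6, 6, 7, 7]
step 2: w=[0.0000, 0.0000, 0.0000, 0.0000, 0.0000, 0.0000, 0.0000, 0.0000, 0.0000, 0.0000, 0.1037, 0.1037, 0.3962, 0.3962]  mean=0.8866  Neff=2.9815  idx=[10, 11, 11, 12, 12, 12, 12, 12, 13, 13, 13, 13, 13, 13]
step 3: w=[0.1097, 0.1097, 0.1097, 0.0610, 0.0610, 0.0610, 0.0610, 0.0610, 0.0610, 0.0610, 0.0610, 0.0610, 0.0610, 0.0610]  mean=0.8674  Neff=12.9847  idx=[0, 0, 1, 2, 2, 4, 5, 6, 7, 8, 9, 11, 12, 13]

N_eff = 12.9847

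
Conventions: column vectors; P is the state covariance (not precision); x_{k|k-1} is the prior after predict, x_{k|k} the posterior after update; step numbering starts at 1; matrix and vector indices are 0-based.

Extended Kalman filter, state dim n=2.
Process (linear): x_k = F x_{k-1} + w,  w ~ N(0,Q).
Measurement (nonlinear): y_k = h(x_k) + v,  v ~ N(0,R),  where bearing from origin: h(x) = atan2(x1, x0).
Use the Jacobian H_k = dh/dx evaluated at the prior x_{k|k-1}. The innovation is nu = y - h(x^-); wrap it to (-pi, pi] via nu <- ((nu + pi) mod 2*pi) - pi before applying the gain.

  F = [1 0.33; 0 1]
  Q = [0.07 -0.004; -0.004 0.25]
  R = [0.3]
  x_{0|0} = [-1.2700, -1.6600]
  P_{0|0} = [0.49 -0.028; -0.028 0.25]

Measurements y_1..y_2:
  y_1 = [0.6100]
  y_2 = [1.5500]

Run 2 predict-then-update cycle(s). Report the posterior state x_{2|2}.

x_post = [-2.7519, -2.4022]

step 1: x^-=[-1.8178, -1.6600]  P^-=[0.5687 0.0505; 0.0505 0.5000]  H_jac=[0.2739 -0.3000]  S=[0.3794]  K=[0.3707; -0.3589]  nu=[3.0115]  x^+=[-0.7013, -2.7408]  P^+=[0.5166 0.1010; 0.1010 0.4511]
step 2: x^-=[-1.6058, -2.7408]  P^-=[0.7024 0.2459; 0.2459 0.7011]  H_jac=[0.2716 -0.1591]  S=[0.3483]  K=[0.4354; -0.1286]  nu=[-2.6324]  x^+=[-2.7519, -2.4022]  P^+=[0.6363 0.2654; 0.2654 0.6954]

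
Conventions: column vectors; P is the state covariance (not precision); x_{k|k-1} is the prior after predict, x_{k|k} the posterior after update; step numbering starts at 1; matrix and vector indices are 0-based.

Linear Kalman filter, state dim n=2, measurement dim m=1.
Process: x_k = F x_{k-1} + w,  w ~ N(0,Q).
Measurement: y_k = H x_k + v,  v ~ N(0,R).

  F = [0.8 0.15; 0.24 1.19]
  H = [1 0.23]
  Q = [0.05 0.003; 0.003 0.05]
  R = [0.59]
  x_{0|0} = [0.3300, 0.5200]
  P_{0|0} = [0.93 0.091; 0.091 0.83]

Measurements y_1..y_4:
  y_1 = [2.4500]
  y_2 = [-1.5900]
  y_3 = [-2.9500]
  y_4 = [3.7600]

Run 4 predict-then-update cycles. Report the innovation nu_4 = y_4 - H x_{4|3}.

step 1: x^-=[0.3420, 0.6980]  P^-=[0.6857 0.4196; 0.4196 1.3309]  S=[1.5391]  K=[0.5082; 0.4715]  nu=[1.9475]  x^+=[1.3317, 1.6163]  P^+=[0.2882 0.0508; 0.0508 0.9887]
step 2: x^-=[1.3078, 2.2430]  P^-=[0.2689 0.2850; 0.2850 1.4957]  S=[1.0691]  K=[0.3128; 0.5884]  nu=[-3.4137]  x^+=[0.2400, 0.2345]  P^+=[0.1643 0.0882; 0.0882 1.1256]
step 3: x^-=[0.2272, 0.3366]  P^-=[0.2016 0.3226; 0.3226 1.7039]  S=[1.0302]  K=[0.2678; 0.6936]  nu=[-3.2546]  x^+=[-0.6443, -1.9208]  P^+=[0.1278 0.1313; 0.1313 1.2083]
step 4: x^-=[-0.8035, -2.4404]  P^-=[0.1905 0.3730; 0.3730 1.8434]  S=[1.0496]  K=[0.2632; 0.7593]  nu=[5.1248]  x^+=[0.5454, 1.4510]  P^+=[0.1178 0.1632; 0.1632 1.2383]

innov = [5.1248]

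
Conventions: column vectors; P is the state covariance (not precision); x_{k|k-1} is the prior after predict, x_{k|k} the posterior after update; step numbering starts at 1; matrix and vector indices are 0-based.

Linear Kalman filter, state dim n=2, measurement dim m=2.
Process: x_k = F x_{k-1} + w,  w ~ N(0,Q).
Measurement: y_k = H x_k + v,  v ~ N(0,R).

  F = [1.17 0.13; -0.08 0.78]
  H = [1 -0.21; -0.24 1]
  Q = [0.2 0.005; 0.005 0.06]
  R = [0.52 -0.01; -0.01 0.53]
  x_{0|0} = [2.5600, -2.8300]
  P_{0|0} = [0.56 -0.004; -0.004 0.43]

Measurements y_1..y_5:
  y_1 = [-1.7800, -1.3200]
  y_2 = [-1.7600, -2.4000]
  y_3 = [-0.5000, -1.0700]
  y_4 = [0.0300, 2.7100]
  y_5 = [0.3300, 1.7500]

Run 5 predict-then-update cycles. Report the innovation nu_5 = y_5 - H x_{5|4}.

step 1: x^-=[2.6273, -2.4122]  P^-=[0.9726 -0.0074; -0.0074 0.3257]  S=[1.5101 -0.3196; -0.3196 0.9153]  K=[0.6365 -0.0409; 0.0276 0.3674]  nu=[-4.9139, 1.7228]  x^+=[-0.5706, -1.9147]  P^+=[0.3428 0.0542; 0.0542 0.2075]
step 2: x^-=[-0.9165, -1.4478]  P^-=[0.6892 0.0429; 0.0429 0.1816]  S=[1.1992 -0.1685; -0.1685 0.7308]  K=[0.5618 -0.0381; 0.0381 0.2433]  nu=[-1.1475, -1.1722]  x^+=[-1.5166, -1.7767]  P^+=[0.3024 0.0467; 0.0467 0.1398]
step 3: x^-=[-2.0054, -1.2645]  P^-=[0.6305 0.0330; 0.0330 0.1411]  S=[1.1428 -0.1562; -0.1562 0.6916]  K=[0.5389 -0.0493; 0.0303 0.1994]  nu=[1.2398, -0.2868]  x^+=[-1.3231, -1.2842]  P^+=[0.2886 0.0378; 0.0378 0.1145]
step 4: x^-=[-1.7150, -0.8958]  P^-=[0.6085 0.0237; 0.0237 0.1268]  S=[1.1242 -0.1578; -0.1578 0.6805]  K=[0.5289 -0.0572; 0.0231 0.1833]  nu=[1.5569, 3.1942]  x^+=[-1.0743, -0.2743]  P^+=[0.2823 0.0322; 0.0322 0.1046]
step 5: x^-=[-1.2926, -0.1280]  P^-=[0.5980 0.0182; 0.0182 0.1215]  S=[1.1158 -0.1599; -0.1599 0.6772]  K=[0.5238 -0.0614; 0.0189 0.1774]  nu=[1.5957, 1.5678]  x^+=[-0.5530, 0.1802]  P^+=[0.2791 0.0292; 0.0292 0.1008]

innov = [1.5957, 1.5678]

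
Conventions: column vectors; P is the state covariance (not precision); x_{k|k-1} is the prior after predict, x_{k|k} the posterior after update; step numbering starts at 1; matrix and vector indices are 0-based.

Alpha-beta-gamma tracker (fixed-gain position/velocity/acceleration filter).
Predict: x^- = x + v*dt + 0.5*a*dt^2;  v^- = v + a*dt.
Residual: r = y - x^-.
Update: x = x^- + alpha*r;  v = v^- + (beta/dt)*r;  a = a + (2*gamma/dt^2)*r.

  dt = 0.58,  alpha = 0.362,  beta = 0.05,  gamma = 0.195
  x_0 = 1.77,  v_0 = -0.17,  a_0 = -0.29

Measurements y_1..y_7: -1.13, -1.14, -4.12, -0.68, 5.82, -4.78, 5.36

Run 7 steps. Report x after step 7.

step 1: x_pred=1.6226  r=-2.7526  x^+=0.6262  v^+=-0.5755  a^+=-3.4812
step 2: x_pred=-0.2932  r=-0.8468  x^+=-0.5997  v^+=-2.6676  a^+=-4.4630
step 3: x_pred=-2.8976  r=-1.2224  x^+=-3.3401  v^+=-5.3615  a^+=-5.8802
step 4: x_pred=-7.4388  r=6.7588  x^+=-4.9921  v^+=-8.1893  a^+=1.9556
step 5: x_pred=-9.4130  r=15.2330  x^+=-3.8987  v^+=-5.7419  a^+=19.6157
step 6: x_pred=-3.9296  r=-0.8504  x^+=-4.2375  v^+=5.5619  a^+=18.6299
step 7: x_pred=2.1220  r=3.2380  x^+=3.2941  v^+=16.6464  a^+=22.3838

x_post = 3.2941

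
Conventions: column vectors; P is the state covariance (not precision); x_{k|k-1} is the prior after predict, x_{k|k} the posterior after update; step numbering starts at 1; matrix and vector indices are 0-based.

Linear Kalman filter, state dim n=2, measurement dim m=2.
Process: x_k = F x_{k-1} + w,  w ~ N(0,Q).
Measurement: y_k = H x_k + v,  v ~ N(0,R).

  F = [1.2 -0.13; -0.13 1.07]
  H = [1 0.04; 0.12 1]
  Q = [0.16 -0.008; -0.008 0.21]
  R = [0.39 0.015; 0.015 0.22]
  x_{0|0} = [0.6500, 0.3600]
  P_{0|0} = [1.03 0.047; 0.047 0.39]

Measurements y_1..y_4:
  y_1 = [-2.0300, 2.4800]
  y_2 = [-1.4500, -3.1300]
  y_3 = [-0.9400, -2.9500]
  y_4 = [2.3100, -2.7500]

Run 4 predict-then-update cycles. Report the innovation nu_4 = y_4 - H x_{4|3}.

innov = [3.4312, -0.4615]

step 1: x^-=[0.7332, 0.3007]  P^-=[1.6351 -0.1618; -0.1618 0.6608]  S=[2.0132 0.0751; 0.0751 0.8656]  K=[0.8101 -0.0305; -0.0952 0.7493]  nu=[-2.7752, 2.0913]  x^+=[-1.5788, 2.1319]  P^+=[0.3168 -0.0326; -0.0326 0.1673]
step 2: x^-=[-2.1717, 2.4864]  P^-=[0.6292 -0.1231; -0.1231 0.4160]  S=[1.0100 -0.0165; -0.0165 0.6155]  K=[0.6171 -0.0607; -0.0948 0.6493]  nu=[0.6223, -5.3558]  x^+=[-1.4625, -1.0501]  P^+=[0.2411 -0.0330; -0.0330 0.1454]
step 3: x^-=[-1.6185, -0.9335]  P^-=[0.5199 -0.1088; -0.1088 0.3897]  S=[0.9018 -0.0163; -0.0163 0.5911]  K=[0.5705 -0.0627; -0.0919 0.6347]  nu=[0.7159, -1.8223]  x^+=[-1.0958, -2.1558]  P^+=[0.2228 -0.0320; -0.0320 0.1421]
step 4: x^-=[-1.0347, -2.1643]  P^-=[0.4933 -0.1041; -0.1041 0.3853]  S=[0.8756 -0.0150; -0.0150 0.5875]  K=[0.5576 -0.0622; -0.0905 0.6324]  nu=[3.4312, -0.4615]  x^+=[0.9072, -2.7666]  P^+=[0.2178 -0.0315; -0.0315 0.1415]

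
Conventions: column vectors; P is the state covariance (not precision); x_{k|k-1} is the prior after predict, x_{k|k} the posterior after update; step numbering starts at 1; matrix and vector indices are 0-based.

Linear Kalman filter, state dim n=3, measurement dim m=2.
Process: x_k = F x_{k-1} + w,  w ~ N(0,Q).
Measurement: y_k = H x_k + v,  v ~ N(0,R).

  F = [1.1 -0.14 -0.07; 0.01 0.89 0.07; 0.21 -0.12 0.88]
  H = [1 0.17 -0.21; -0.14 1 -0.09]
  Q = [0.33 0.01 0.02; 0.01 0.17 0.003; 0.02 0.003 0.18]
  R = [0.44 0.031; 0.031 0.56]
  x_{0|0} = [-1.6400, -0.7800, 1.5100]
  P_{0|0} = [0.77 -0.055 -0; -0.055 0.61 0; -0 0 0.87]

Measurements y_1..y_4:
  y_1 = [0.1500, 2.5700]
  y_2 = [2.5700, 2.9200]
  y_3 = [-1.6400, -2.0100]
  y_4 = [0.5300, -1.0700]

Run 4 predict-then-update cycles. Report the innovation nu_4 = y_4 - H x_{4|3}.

innov = [1.0081, -1.3273]

step 1: x^-=[-1.8005, -0.6049, 1.0780]  P^-=[1.2949 -0.1156 0.1634; -0.1156 0.6565 -0.0172; 0.1634 -0.0172 0.8992]  S=[1.6868 -0.1405; -0.1405 1.2888]  K=[0.7221 -0.1630; 0.0438 0.5280; -0.0249 -0.0966]  nu=[2.2797, 3.0198]  x^+=[-0.6466, 1.0893, 0.7297]  P^+=[0.3481 -0.0054 0.1642; -0.0054 0.3006 0.0480; 0.1642 0.0480 0.8869]
step 2: x^-=[-0.9149, 1.0140, 0.3756]  P^-=[0.7387 -0.0242 0.2027; -0.0242 0.4186 0.0663; 0.2027 0.0663 0.9373]  S=[1.1341 -0.0344; -0.0344 1.0006]  K=[0.6064 -0.1249; 0.0418 0.4172; 0.0137 -0.0460]  nu=[3.3914, 1.8117]  x^+=[0.9155, 1.9116, 0.3388]  P^+=[0.3008 0.0077 0.1865; 0.0077 0.2436 0.0849; 0.1865 0.0849 0.9349]
step 3: x^-=[0.7157, 1.7342, 0.2610]  P^-=[0.6739 -0.0060 0.2028; -0.0060 0.3786 0.1068; 0.2028 0.1068 0.9714]  S=[1.0729 -0.0228; -0.0228 0.9472]  K=[0.5851 -0.1111; 0.0418 0.3914; 0.0156 -0.0091]  nu=[-2.5957, -3.6205]  x^+=[-0.4010, 0.2084, 0.2535]  P^+=[0.2919 0.0141 0.1919; 0.0141 0.2323 0.1096; 0.1919 0.1096 0.9710]
step 4: x^-=[-0.4880, 0.1992, 0.1139]  P^-=[0.6608 -0.0000 0.1996; -0.0000 0.3730 0.1307; 0.1996 0.1307 0.9952]  S=[1.0623 -0.0208; -0.0208 0.9355]  K=[0.5805 -0.1052; 0.0414 0.3871; 0.0123 0.0144]  nu=[1.0081, -1.3273]  x^+=[0.2368, -0.2727, 0.1072]  P^+=[0.2899 0.0171 0.1935; 0.0171 0.2317 0.1251; 0.1935 0.1251 0.9949]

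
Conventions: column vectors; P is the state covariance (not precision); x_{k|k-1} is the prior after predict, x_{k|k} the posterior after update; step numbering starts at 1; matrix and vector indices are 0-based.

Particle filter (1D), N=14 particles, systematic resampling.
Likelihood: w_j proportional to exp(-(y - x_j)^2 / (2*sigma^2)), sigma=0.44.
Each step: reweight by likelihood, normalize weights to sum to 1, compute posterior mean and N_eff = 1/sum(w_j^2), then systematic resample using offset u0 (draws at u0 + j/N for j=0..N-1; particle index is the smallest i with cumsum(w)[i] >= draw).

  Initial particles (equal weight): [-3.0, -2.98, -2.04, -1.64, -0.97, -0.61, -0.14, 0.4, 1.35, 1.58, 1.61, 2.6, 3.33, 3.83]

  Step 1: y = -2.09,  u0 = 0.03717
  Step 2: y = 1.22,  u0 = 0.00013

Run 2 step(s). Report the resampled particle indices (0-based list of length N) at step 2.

resampled_idx = [2, 9, 9, 10, 10, 10, 11, 11, 11, 12, 12, 12, 13, 13]

step 1: w=[0.0628, 0.0689, 0.5296, 0.3159, 0.0209, 0.0019, 0.0000, 0.0000, 0.0000, 0.0000, 0.0000, 0.0000, 0.0000, 0.0000]  mean=-2.0136  Neff=2.5680  idx=[0, 1, 2, 2, 2, 2, 2, 2, 2, 3, 3, 3, 3, 3]
step 2: w=[0.0000, 0.0000, 0.0004, 0.0004, 0.0004, 0.0004, 0.0004, 0.0004, 0.0004, 0.1995, 0.1995, 0.1995, 0.1995, 0.1995]  mean=-1.6410  Neff=5.0251  idx=[2, 9, 9, 10, 10, 10, 11, 11, 11, 12, 12, 12, 13, 13]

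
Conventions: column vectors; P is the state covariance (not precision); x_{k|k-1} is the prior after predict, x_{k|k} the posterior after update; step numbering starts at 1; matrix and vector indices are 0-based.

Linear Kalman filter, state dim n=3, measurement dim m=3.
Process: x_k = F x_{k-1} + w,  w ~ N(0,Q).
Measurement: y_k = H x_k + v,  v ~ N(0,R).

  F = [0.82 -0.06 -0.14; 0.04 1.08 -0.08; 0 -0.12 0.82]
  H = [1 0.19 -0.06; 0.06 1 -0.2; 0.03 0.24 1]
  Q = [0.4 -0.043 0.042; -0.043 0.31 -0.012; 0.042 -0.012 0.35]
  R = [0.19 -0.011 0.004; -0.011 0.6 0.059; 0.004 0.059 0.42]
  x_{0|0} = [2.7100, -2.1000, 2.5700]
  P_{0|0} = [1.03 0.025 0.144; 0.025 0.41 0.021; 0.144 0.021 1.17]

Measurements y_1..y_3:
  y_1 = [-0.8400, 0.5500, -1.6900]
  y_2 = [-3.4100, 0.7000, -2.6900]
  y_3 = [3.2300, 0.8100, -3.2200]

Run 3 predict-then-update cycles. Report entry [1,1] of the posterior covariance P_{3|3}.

step 1: x^-=[1.9884, -2.3652, 2.3594]  P^-=[1.0818 -0.0139 0.0043; -0.0139 0.7950 -0.1185; 0.0043 -0.1185 1.1385]  S=[1.3015 0.2153 -0.0155; 0.2153 1.4900 -0.0891; -0.0155 -0.0891 1.5484]  K=[0.8436 -0.0867 0.0251; 0.0207 0.5506 0.0783; -0.0273 -0.1860 0.7060]  nu=[-2.2374, 3.2678, -3.5414]  x^+=[-0.2713, -0.8898, -0.6875]  P^+=[0.1751 -0.0665 0.0195; -0.0665 0.3361 -0.0132; 0.0195 -0.0132 0.2880]
step 2: x^-=[-0.0729, -0.9168, -0.4570]  P^-=[0.5265 -0.1140 0.0314; -0.1140 0.7005 -0.0853; 0.0314 -0.0853 0.5511]  S=[0.6986 0.0470 0.0071; 0.0470 1.3442 0.0333; 0.0071 0.0333 0.9712]  K=[0.7259 -0.0918 0.0183; -0.0014 0.5272 0.0637; -0.0206 -0.1570 0.5528]  nu=[-3.1904, 1.5298, -2.0108]  x^+=[-2.5660, -0.2339, -1.7432]  P^+=[0.1529 -0.0678 0.0169; -0.0678 0.3208 -0.0171; 0.0169 -0.0171 0.2264]
step 3: x^-=[-1.8460, -0.2158, -1.4014]  P^-=[0.5109 -0.1148 0.0369; -0.1148 0.6828 -0.0829; 0.0369 -0.0829 0.5102]  S=[0.6812 0.0400 0.0139; 0.0400 1.3236 0.0398; 0.0139 0.0398 0.9308]  K=[0.7197 -0.0915 0.0196; -0.0027 0.5215 0.0611; -0.0158 -0.1536 0.5348]  nu=[5.0329, 0.8562, -1.7115]  x^+=[1.6641, 0.1128, -2.5277]  P^+=[0.1516 -0.0673 0.0173; -0.0673 0.3170 -0.0176; 0.0173 -0.0176 0.2192]

P_post[1,1] = 0.3170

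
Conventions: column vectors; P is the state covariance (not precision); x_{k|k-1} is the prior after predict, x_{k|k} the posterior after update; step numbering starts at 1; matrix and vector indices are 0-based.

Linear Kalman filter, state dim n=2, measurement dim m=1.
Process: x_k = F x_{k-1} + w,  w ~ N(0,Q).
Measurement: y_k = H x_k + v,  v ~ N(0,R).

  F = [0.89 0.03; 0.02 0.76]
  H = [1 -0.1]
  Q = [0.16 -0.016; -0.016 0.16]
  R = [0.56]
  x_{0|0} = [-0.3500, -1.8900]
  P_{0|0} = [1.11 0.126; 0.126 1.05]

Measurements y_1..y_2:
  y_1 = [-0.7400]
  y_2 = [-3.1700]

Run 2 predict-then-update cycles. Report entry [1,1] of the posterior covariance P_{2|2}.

P_post[1,1] = 0.6075

step 1: x^-=[-0.3682, -1.4434]  P^-=[1.0469 0.1130; 0.1130 0.7708]  S=[1.5920]  K=[0.6505; 0.0226]  nu=[-0.5161]  x^+=[-0.7039, -1.4550]  P^+=[0.3732 0.0896; 0.0896 0.7699]
step 2: x^-=[-0.6702, -1.1199]  P^-=[0.4611 0.0689; 0.0689 0.6076]  S=[1.0134]  K=[0.4482; 0.0080]  nu=[-2.6118]  x^+=[-1.8408, -1.1408]  P^+=[0.2575 0.0652; 0.0652 0.6075]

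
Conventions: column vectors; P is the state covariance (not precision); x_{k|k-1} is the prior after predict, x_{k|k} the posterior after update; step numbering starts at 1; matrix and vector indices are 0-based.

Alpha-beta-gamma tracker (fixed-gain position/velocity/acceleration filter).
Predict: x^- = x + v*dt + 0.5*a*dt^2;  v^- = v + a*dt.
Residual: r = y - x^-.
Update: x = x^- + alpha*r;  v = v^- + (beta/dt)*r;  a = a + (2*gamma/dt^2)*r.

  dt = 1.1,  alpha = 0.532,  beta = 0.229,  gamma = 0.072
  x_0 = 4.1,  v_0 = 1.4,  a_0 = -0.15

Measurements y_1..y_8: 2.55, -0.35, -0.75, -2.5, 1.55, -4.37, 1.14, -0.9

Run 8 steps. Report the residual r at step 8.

step 1: x_pred=5.5492  r=-2.9992  x^+=3.9536  v^+=0.6106  a^+=-0.5069
step 2: x_pred=4.3186  r=-4.6686  x^+=1.8349  v^+=-0.9189  a^+=-1.0625
step 3: x_pred=0.1812  r=-0.9312  x^+=-0.3142  v^+=-2.2816  a^+=-1.1734
step 4: x_pred=-3.5338  r=1.0338  x^+=-2.9838  v^+=-3.3571  a^+=-1.0503
step 5: x_pred=-7.3121  r=8.8621  x^+=-2.5975  v^+=-2.6675  a^+=0.0043
step 6: x_pred=-5.5291  r=1.1591  x^+=-4.9125  v^+=-2.4215  a^+=0.1423
step 7: x_pred=-7.4900  r=8.6300  x^+=-2.8988  v^+=-0.4684  a^+=1.1693
step 8: x_pred=-2.7066  r=1.8066  x^+=-1.7455  v^+=1.1940  a^+=1.3843

resid = 1.8066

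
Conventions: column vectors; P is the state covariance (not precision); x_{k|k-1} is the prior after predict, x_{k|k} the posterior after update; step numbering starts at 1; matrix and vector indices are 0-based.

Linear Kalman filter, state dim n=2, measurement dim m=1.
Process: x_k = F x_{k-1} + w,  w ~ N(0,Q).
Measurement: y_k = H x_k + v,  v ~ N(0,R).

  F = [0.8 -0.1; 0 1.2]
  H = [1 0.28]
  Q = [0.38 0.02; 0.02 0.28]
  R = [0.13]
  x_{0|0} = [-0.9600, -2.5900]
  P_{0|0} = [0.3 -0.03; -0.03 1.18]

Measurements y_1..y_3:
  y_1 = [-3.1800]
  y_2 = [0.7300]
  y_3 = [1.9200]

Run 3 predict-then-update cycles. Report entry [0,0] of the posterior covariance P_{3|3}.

P_post[0,0] = 0.4125

step 1: x^-=[-0.5090, -3.1080]  P^-=[0.5886 -0.1504; -0.1504 1.9792]  S=[0.7895]  K=[0.6922; 0.5114]  nu=[-1.8008]  x^+=[-1.7554, -4.0289]  P^+=[0.2103 -0.4299; -0.4299 1.7727]
step 2: x^-=[-1.0014, -4.8347]  P^-=[0.6011 -0.6054; -0.6054 2.8327]  S=[0.6142]  K=[0.7027; 0.3057]  nu=[3.0851]  x^+=[1.1666, -3.8916]  P^+=[0.2978 -0.7373; -0.7373 2.7753]
step 3: x^-=[1.3225, -4.6699]  P^-=[0.7163 -1.0209; -1.0209 4.2764]  S=[0.6099]  K=[0.7058; 0.2894]  nu=[1.9051]  x^+=[2.6671, -4.1186]  P^+=[0.4125 -1.1455; -1.1455 4.2254]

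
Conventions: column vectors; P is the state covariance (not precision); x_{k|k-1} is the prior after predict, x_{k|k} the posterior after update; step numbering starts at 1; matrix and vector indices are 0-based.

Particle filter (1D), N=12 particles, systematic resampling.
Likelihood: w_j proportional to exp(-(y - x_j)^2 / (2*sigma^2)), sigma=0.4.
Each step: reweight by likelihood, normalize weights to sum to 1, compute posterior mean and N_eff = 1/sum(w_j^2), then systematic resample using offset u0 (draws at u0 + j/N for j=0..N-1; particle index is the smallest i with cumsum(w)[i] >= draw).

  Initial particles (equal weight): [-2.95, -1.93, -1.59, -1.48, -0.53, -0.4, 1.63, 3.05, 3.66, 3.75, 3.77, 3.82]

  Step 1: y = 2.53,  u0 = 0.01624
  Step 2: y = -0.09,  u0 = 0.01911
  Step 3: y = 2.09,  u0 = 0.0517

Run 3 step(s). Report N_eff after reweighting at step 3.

step 1: w=[0.0000, 0.0000, 0.0000, 0.0000, 0.0000, 0.0000, 0.1444, 0.7798, 0.0336, 0.0173, 0.0149, 0.0100]  mean=2.8959  Neff=1.5856  idx=[6, 6, 7, 7, 7, 7, 7, 7, 7, 7, 7, 8]
step 2: w=[0.5000, 0.5000, 0.0000, 0.0000, 0.0000, 0.0000, 0.0000, 0.0000, 0.0000, 0.0000, 0.0000, 0.0000]  mean=1.6300  Neff=2.0000  idx=[0, 0, 0, 0, 0, 0, 1, 1, 1, 1, 1, 1]
step 3: w=[0.0833, 0.0833, 0.0833, 0.0833, 0.0833, 0.0833, 0.0833, 0.0833, 0.0833, 0.0833, 0.0833, 0.0833]  mean=1.6300  Neff=12.0000  idx=[0, 1, 2, 3, 4, 5, 6, 7, 8, 9, 10, 11]

N_eff = 12.0000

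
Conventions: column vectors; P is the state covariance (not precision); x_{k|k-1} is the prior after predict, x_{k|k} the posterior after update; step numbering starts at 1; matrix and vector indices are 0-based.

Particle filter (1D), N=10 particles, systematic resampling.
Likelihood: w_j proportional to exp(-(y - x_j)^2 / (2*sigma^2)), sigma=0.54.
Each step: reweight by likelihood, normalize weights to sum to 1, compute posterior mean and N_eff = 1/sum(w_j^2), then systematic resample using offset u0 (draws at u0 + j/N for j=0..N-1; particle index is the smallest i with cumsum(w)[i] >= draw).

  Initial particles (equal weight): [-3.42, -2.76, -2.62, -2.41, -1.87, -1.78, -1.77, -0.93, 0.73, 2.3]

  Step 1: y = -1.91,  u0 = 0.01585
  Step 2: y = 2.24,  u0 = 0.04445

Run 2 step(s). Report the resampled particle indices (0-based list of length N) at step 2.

resampled_idx = [3, 5, 6, 6, 7, 7, 8, 8, 9, 9]

step 1: w=[0.0044, 0.0642, 0.0934, 0.1444, 0.2211, 0.2154, 0.2144, 0.0427, 0.0000, 0.0000]  mean=-2.0011  Neff=5.6575  idx=[1, 2, 3, 4, 4, 4, 5, 5, 6, 6]
step 2: w=[0.0000, 0.0000, 0.0000, 0.0554, 0.0554, 0.0554, 0.1941, 0.1941, 0.2228, 0.2228]  mean=-1.7905  Neff=5.4390  idx=[3, 5, 6, 6, 7, 7, 8, 8, 9, 9]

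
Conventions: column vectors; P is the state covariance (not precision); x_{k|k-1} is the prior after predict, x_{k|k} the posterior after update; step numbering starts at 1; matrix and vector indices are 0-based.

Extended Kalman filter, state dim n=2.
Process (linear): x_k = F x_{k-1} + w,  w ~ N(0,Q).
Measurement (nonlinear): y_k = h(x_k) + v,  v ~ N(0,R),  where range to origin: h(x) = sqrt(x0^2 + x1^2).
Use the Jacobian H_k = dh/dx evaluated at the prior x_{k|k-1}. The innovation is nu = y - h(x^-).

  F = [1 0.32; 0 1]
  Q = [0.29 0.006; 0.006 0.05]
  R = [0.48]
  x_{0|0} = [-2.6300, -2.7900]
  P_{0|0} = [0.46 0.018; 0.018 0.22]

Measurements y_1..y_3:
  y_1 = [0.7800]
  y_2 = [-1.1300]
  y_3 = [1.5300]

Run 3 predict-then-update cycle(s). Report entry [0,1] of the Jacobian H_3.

step 1: x^-=[-3.5228, -2.7900]  P^-=[0.7840 0.0944; 0.0944 0.2700]  H_jac=[-0.7839 -0.6209]  S=[1.1578]  K=[-0.5815; -0.2087]  nu=[-3.7138]  x^+=[-1.3633, -2.0149]  P^+=[0.3926 -0.0461; -0.0461 0.2196]
step 2: x^-=[-2.0080, -2.0149]  P^-=[0.6755 0.0302; 0.0302 0.2696]  H_jac=[-0.7059 -0.7083]  S=[0.9820]  K=[-0.5073; -0.2161]  nu=[-3.9747]  x^+=[0.0085, -1.1559]  P^+=[0.4228 -0.0775; -0.0775 0.2237]
step 3: x^-=[-0.3614, -1.1559]  P^-=[0.6861 0.0001; 0.0001 0.2737]  H_jac=[-0.2984 -0.9544]  S=[0.7905]  K=[-0.2591; -0.3305]  nu=[0.3189]  x^+=[-0.4440, -1.2613]  P^+=[0.6330 -0.0676; -0.0676 0.1874]

H_jac[0,1] = -0.9544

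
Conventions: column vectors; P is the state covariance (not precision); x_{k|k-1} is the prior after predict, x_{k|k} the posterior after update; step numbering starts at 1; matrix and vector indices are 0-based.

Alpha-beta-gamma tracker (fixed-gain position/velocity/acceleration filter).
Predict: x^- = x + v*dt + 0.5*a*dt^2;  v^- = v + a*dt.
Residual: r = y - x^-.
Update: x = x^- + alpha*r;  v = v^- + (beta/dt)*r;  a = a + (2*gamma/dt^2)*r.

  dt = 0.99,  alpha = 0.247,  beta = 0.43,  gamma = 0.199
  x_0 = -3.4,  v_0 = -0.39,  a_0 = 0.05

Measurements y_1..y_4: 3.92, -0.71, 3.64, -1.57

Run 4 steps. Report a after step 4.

step 1: x_pred=-3.7616  r=7.6816  x^+=-1.8642  v^+=2.9960  a^+=3.1694
step 2: x_pred=2.6549  r=-3.3649  x^+=1.8238  v^+=4.6721  a^+=1.8029
step 3: x_pred=7.3327  r=-3.6927  x^+=6.4206  v^+=4.8531  a^+=0.3034
step 4: x_pred=11.3738  r=-12.9438  x^+=8.1767  v^+=-0.4686  a^+=-4.9528

a_post = -4.9528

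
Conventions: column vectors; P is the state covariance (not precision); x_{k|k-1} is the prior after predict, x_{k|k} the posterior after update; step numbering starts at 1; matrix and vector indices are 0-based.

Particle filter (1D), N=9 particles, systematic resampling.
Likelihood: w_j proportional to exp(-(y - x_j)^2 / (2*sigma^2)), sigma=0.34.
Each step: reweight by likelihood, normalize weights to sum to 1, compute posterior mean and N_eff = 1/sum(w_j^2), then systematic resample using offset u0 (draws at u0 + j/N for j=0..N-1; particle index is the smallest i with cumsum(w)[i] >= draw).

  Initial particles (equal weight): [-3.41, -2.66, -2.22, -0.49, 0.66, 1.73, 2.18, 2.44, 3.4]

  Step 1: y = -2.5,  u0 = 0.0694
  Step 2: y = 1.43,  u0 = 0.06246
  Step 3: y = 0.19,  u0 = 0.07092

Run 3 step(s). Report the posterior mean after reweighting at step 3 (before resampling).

step 1: w=[0.0170, 0.5474, 0.4356, 0.0000, 0.0000, 0.0000, 0.0000, 0.0000, 0.0000]  mean=-2.4811  Neff=2.0422  idx=[1, 1, 1, 1, 1, 2, 2, 2, 2]
step 2: w=[0.0000, 0.0000, 0.0000, 0.0000, 0.0000, 0.2500, 0.2500, 0.2500, 0.2500]  mean=-2.2200  Neff=4.0000  idx=[5, 5, 6, 6, 7, 7, 7, 8, 8]
step 3: w=[0.1111, 0.1111, 0.1111, 0.1111, 0.1111, 0.1111, 0.1111, 0.1111, 0.1111]  mean=-2.2200  Neff=9.0000  idx=[0, 1, 2, 3, 4, 5, 6, 7, 8]

post_mean = -2.2200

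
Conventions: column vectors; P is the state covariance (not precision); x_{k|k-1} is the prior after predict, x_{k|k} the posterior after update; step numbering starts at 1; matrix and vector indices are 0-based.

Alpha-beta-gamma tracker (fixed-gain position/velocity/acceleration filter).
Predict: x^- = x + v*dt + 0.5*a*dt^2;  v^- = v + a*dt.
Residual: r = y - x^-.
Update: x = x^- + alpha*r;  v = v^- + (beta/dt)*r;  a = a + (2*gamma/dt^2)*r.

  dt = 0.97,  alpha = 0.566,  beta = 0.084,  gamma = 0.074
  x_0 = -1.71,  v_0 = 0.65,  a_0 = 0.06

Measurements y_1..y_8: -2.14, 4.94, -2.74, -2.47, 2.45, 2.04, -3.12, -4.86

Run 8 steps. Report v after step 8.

v_post = -1.6974

step 1: x_pred=-1.0513  r=-1.0887  x^+=-1.6675  v^+=0.6139  a^+=-0.1113
step 2: x_pred=-1.1243  r=6.0643  x^+=2.3081  v^+=1.0312  a^+=0.8426
step 3: x_pred=3.7047  r=-6.4447  x^+=0.0570  v^+=1.2904  a^+=-0.1711
step 4: x_pred=1.2282  r=-3.6982  x^+=-0.8650  v^+=0.8042  a^+=-0.7528
step 5: x_pred=-0.4390  r=2.8890  x^+=1.1962  v^+=0.3242  a^+=-0.2984
step 6: x_pred=1.3702  r=0.6698  x^+=1.7493  v^+=0.0928  a^+=-0.1930
step 7: x_pred=1.7485  r=-4.8685  x^+=-1.0071  v^+=-0.5161  a^+=-0.9588
step 8: x_pred=-1.9587  r=-2.9013  x^+=-3.6009  v^+=-1.6974  a^+=-1.4152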